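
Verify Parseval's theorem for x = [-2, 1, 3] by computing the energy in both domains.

Time domain:
Σ|x[n]|² = |-2|² + |1|² + |3|² = 14.0000

Frequency domain:
(1/3)Σ|X[k]|² = (1/3)(|2|² + |-4.0000+1.7321i|² + |-4.0000-1.7321i|²) = (1/3)·42.0000 = 14.0000

Both sides agree, confirming Parseval's theorem.

Σ|x[n]|² = (1/N)Σ|X[k]|² = 14.0000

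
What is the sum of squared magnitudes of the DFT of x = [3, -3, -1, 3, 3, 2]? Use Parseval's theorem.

Parseval: Σ|x[n]|² = (1/N)Σ|X[k]|², so Σ|X[k]|² = N·Σ|x[n]|² = 6·41.0000

Σ|X[k]|² = N·Σ|x[n]|² = 6·41.0000 = 246.0000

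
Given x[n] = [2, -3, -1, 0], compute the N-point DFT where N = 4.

X[k] = Σ(n=0 to 3) x[n] · ω_4^(nk)
where ω_4 = e^(-2πi/4)

Computing each X[k]:
X[0] = -2
X[1] = 3+3i
X[2] = 4
X[3] = 3-3i

X = [-2, 3+3i, 4, 3-3i]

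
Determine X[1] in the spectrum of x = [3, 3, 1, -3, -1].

X[1] = Σ(n=0 to 4) x[n] · ω_5^(1n) where ω_5 = e^(-2πi/5)
= (3)·ω_5^0 + (3)·ω_5^1 + (1)·ω_5^2 + (-3)·ω_5^3 + (-1)·ω_5^4

X[1] = 5.2361-6.1554i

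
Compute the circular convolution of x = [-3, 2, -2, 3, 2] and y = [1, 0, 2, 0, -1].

(x ⊛ y)[n] = Σ(m=0 to 4) x[m] · y[(n-m) mod 5]

Computing each output sample:
(x ⊛ y)[0] = 1
(x ⊛ y)[1] = 8
(x ⊛ y)[2] = -11
(x ⊛ y)[3] = 5
(x ⊛ y)[4] = 1

x ⊛ y = [1, 8, -11, 5, 1]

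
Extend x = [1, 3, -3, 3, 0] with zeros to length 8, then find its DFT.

Original 5-point DFT: [4, 1.9271+0.6735i, -1.4271-7.4697i, -1.4271+7.4697i, 1.9271-0.6735i]
Zero-padded 8-point DFT provides frequency interpolation.

DFT_8([x, 0, ...]) = [4, 1.0000-1.2426i, 4, 1.0000-7.2426i, -8, 1.0000+7.2426i, 4, 1.0000+1.2426i]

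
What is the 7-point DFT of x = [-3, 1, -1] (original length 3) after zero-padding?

Original 3-point DFT: [-3, -3.0000-1.7321i, -3.0000+1.7321i]
Zero-padded 7-point DFT provides frequency interpolation.

DFT_7([x, 0, ...]) = [-3, -2.1540+0.1931i, -2.3216-1.4088i, -4.5245-1.2157i, -4.5245+1.2157i, -2.3216+1.4088i, -2.1540-0.1931i]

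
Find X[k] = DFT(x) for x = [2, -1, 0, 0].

X[k] = Σ(n=0 to 3) x[n] · ω_4^(nk)
where ω_4 = e^(-2πi/4)

Computing each X[k]:
X[0] = 1
X[1] = 2+1i
X[2] = 3
X[3] = 2-1i

X = [1, 2+1i, 3, 2-1i]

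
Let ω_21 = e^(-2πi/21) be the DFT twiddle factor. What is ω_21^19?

ω_21^19 = e^(-2πi·19/21)
= cos(-2π·19/21) + i·sin(-2π·19/21)
= cos(-38π/21) + i·sin(-38π/21)

ω_21^19 = cos(-38π/21) + i·sin(-38π/21) = 0.8262+0.5633i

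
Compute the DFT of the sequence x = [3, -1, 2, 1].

X[k] = Σ(n=0 to 3) x[n] · ω_4^(nk)
where ω_4 = e^(-2πi/4)

Computing each X[k]:
X[0] = 5
X[1] = 1+2i
X[2] = 5
X[3] = 1-2i

X = [5, 1+2i, 5, 1-2i]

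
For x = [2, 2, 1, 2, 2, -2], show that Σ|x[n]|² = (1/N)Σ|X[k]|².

Time domain:
Σ|x[n]|² = |2|² + |2|² + |1|² + |2|² + |2|² + |-2|² = 21.0000

Frequency domain:
(1/6)Σ|X[k]|² = (1/6)(|7|² + |-1.5000-2.5981i|² + |2.5000-4.3301i|² + |3|² + |2.5000+4.3301i|² + |-1.5000+2.5981i|²) = (1/6)·126.0000 = 21.0000

Both sides agree, confirming Parseval's theorem.

Σ|x[n]|² = (1/N)Σ|X[k]|² = 21.0000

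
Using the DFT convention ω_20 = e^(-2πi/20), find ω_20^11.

ω_20^11 = e^(-2πi·11/20)
= cos(-2π·11/20) + i·sin(-2π·11/20)
= cos(-22π/20) + i·sin(-22π/20)

ω_20^11 = cos(-22π/20) + i·sin(-22π/20) = -0.9511+0.3090i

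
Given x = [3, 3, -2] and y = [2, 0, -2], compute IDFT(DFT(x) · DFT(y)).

(x ⊛ y)[n] = Σ(m=0 to 2) x[m] · y[(n-m) mod 3]

Computing each output sample:
(x ⊛ y)[0] = 0
(x ⊛ y)[1] = 10
(x ⊛ y)[2] = -10

x ⊛ y = [0, 10, -10]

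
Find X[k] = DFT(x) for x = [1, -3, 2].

X[k] = Σ(n=0 to 2) x[n] · ω_3^(nk)
where ω_3 = e^(-2πi/3)

Computing each X[k]:
X[0] = 0
X[1] = 1.5000+4.3301i
X[2] = 1.5000-4.3301i

X = [0, 1.5000+4.3301i, 1.5000-4.3301i]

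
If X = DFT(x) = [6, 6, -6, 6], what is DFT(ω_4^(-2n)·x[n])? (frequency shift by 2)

Modulation property: DFT(ω_4^(-2n)·x[n]) = X[(k-2) mod 4], so circularly shift X by 2 positions.

X[k-2] = [-6, 6, 6, 6]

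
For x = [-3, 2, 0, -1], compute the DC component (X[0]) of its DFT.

X[0] = Σ(n=0 to 3) x[n] · ω_4^0 = Σ x[n]
= (-3) + (2) + (0) + (-1)

X[0] = -2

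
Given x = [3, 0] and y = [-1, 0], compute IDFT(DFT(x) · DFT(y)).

(x ⊛ y)[n] = Σ(m=0 to 1) x[m] · y[(n-m) mod 2]

Computing each output sample:
(x ⊛ y)[0] = -3
(x ⊛ y)[1] = 0

x ⊛ y = [-3, 0]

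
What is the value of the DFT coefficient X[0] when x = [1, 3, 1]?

X[0] = Σ(n=0 to 2) x[n] · ω_3^0 = Σ x[n]
= (1) + (3) + (1)

X[0] = 5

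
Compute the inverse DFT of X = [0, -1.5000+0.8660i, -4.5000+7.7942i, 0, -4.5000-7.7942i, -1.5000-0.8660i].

x[n] = (1/6) Σ(k=0 to 5) X[k] · e^(2πikn/6)

Computing each x[n]:
x[0] = -2
x[1] = -2
x[2] = 3
x[3] = -1
x[4] = -1
x[5] = 3

x = [-2, -2, 3, -1, -1, 3]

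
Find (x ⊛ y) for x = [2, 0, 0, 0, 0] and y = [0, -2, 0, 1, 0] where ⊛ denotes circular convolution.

(x ⊛ y)[n] = Σ(m=0 to 4) x[m] · y[(n-m) mod 5]

Computing each output sample:
(x ⊛ y)[0] = 0
(x ⊛ y)[1] = -4
(x ⊛ y)[2] = 0
(x ⊛ y)[3] = 2
(x ⊛ y)[4] = 0

x ⊛ y = [0, -4, 0, 2, 0]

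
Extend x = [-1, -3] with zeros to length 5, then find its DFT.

Original 2-point DFT: [-4, 2]
Zero-padded 5-point DFT provides frequency interpolation.

DFT_5([x, 0, ...]) = [-4, -1.9271+2.8532i, 1.4271+1.7634i, 1.4271-1.7634i, -1.9271-2.8532i]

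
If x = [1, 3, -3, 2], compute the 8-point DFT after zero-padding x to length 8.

Original 4-point DFT: [3, 4-1i, -7, 4+1i]
Zero-padded 8-point DFT provides frequency interpolation.

DFT_8([x, 0, ...]) = [3, 1.7071-0.5355i, 4-1i, 0.2929-6.5355i, -7, 0.2929+6.5355i, 4+1i, 1.7071+0.5355i]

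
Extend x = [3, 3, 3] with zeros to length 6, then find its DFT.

Original 3-point DFT: [9, 0, 0]
Zero-padded 6-point DFT provides frequency interpolation.

DFT_6([x, 0, ...]) = [9, 3.0000-5.1962i, 0, 3, 0, 3.0000+5.1962i]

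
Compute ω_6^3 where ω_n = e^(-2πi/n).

ω_6^3 = e^(-2πi·3/6)
= cos(-2π·3/6) + i·sin(-2π·3/6)
= cos(-6π/6) + i·sin(-6π/6)

ω_6^3 = cos(-6π/6) + i·sin(-6π/6) = -1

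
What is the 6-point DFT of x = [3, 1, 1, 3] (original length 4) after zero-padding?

Original 4-point DFT: [8, 2+2i, 0, 2-2i]
Zero-padded 6-point DFT provides frequency interpolation.

DFT_6([x, 0, ...]) = [8, -1.7321i, 5, 0, 5, 1.7321i]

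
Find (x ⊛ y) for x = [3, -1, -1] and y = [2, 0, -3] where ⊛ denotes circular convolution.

(x ⊛ y)[n] = Σ(m=0 to 2) x[m] · y[(n-m) mod 3]

Computing each output sample:
(x ⊛ y)[0] = 9
(x ⊛ y)[1] = 1
(x ⊛ y)[2] = -11

x ⊛ y = [9, 1, -11]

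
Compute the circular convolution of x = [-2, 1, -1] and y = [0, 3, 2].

(x ⊛ y)[n] = Σ(m=0 to 2) x[m] · y[(n-m) mod 3]

Computing each output sample:
(x ⊛ y)[0] = -1
(x ⊛ y)[1] = -8
(x ⊛ y)[2] = -1

x ⊛ y = [-1, -8, -1]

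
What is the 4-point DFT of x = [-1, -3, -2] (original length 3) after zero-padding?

Original 3-point DFT: [-6, 1.5000+0.8660i, 1.5000-0.8660i]
Zero-padded 4-point DFT provides frequency interpolation.

DFT_4([x, 0, ...]) = [-6, 1+3i, 0, 1-3i]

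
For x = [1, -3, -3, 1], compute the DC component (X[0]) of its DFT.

X[0] = Σ(n=0 to 3) x[n] · ω_4^0 = Σ x[n]
= (1) + (-3) + (-3) + (1)

X[0] = -4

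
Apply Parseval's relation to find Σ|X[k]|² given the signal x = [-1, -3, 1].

Parseval: Σ|x[n]|² = (1/N)Σ|X[k]|², so Σ|X[k]|² = N·Σ|x[n]|² = 3·11.0000

Σ|X[k]|² = N·Σ|x[n]|² = 3·11.0000 = 33.0000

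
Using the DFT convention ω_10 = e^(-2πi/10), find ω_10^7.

ω_10^7 = e^(-2πi·7/10)
= cos(-2π·7/10) + i·sin(-2π·7/10)
= cos(-14π/10) + i·sin(-14π/10)

ω_10^7 = cos(-14π/10) + i·sin(-14π/10) = -0.3090+0.9511i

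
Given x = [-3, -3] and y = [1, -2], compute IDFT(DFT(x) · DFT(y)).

(x ⊛ y)[n] = Σ(m=0 to 1) x[m] · y[(n-m) mod 2]

Computing each output sample:
(x ⊛ y)[0] = 3
(x ⊛ y)[1] = 3

x ⊛ y = [3, 3]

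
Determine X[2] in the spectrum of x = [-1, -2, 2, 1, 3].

X[2] = Σ(n=0 to 4) x[n] · ω_5^(2n) where ω_5 = e^(-2πi/5)
= (-1)·ω_5^0 + (-2)·ω_5^2 + (2)·ω_5^4 + (1)·ω_5^6 + (3)·ω_5^8

X[2] = -0.8820+3.8900i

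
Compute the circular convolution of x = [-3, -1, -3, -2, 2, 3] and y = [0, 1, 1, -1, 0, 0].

(x ⊛ y)[n] = Σ(m=0 to 5) x[m] · y[(n-m) mod 6]

Computing each output sample:
(x ⊛ y)[0] = 7
(x ⊛ y)[1] = -2
(x ⊛ y)[2] = -7
(x ⊛ y)[3] = -1
(x ⊛ y)[4] = -4
(x ⊛ y)[5] = 3

x ⊛ y = [7, -2, -7, -1, -4, 3]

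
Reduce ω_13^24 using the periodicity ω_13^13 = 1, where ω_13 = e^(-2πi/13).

Since ω_13^13 = 1, powers reduce modulo 13.
24 mod 13 = 11
So ω_13^24 = ω_13^11 = e^(-2πi·11/13)

ω_13^24 = ω_13^11 = 0.5681+0.8230i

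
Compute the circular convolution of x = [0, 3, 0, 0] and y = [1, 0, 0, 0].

(x ⊛ y)[n] = Σ(m=0 to 3) x[m] · y[(n-m) mod 4]

Computing each output sample:
(x ⊛ y)[0] = 0
(x ⊛ y)[1] = 3
(x ⊛ y)[2] = 0
(x ⊛ y)[3] = 0

x ⊛ y = [0, 3, 0, 0]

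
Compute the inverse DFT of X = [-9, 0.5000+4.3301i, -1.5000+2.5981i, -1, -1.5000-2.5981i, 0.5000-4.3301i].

x[n] = (1/6) Σ(k=0 to 5) X[k] · e^(2πikn/6)

Computing each x[n]:
x[0] = -2
x[1] = -3
x[2] = -2
x[3] = -2
x[4] = -1
x[5] = 1

x = [-2, -3, -2, -2, -1, 1]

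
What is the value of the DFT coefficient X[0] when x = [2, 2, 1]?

X[0] = Σ(n=0 to 2) x[n] · ω_3^0 = Σ x[n]
= (2) + (2) + (1)

X[0] = 5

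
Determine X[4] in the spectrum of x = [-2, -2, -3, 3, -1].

X[4] = Σ(n=0 to 4) x[n] · ω_5^(4n) where ω_5 = e^(-2πi/5)
= (-2)·ω_5^0 + (-2)·ω_5^4 + (-3)·ω_5^8 + (3)·ω_5^12 + (-1)·ω_5^16

X[4] = -2.9271-4.4778i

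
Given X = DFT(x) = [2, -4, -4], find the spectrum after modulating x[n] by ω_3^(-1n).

Modulation property: DFT(ω_3^(-1n)·x[n]) = X[(k-1) mod 3], so circularly shift X by 1 positions.

X[k-1] = [-4, 2, -4]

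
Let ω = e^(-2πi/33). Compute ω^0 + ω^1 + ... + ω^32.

Sum of all nth roots of unity equals 0 for n > 1 (geometric series with r ≠ 1).

0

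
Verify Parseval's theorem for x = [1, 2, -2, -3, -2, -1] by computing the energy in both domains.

Time domain:
Σ|x[n]|² = |1|² + |2|² + |-2|² + |-3|² + |-2|² + |-1|² = 23.0000

Frequency domain:
(1/6)Σ|X[k]|² = (1/6)(|-5|² + |6.5000-2.5981i|² + |-0.5000-2.5981i|² + |-1|² + |-0.5000+2.5981i|² + |6.5000+2.5981i|²) = (1/6)·138.0000 = 23.0000

Both sides agree, confirming Parseval's theorem.

Σ|x[n]|² = (1/N)Σ|X[k]|² = 23.0000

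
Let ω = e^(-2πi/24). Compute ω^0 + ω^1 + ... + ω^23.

Sum of all nth roots of unity equals 0 for n > 1 (geometric series with r ≠ 1).

0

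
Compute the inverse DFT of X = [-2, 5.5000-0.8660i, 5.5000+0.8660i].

x[n] = (1/3) Σ(k=0 to 2) X[k] · e^(2πikn/3)

Computing each x[n]:
x[0] = 3
x[1] = -2
x[2] = -3

x = [3, -2, -3]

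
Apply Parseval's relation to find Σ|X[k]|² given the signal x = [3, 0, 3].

Parseval: Σ|x[n]|² = (1/N)Σ|X[k]|², so Σ|X[k]|² = N·Σ|x[n]|² = 3·18.0000

Σ|X[k]|² = N·Σ|x[n]|² = 3·18.0000 = 54.0000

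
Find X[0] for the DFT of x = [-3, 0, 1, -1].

X[0] = Σ(n=0 to 3) x[n] · ω_4^0 = Σ x[n]
= (-3) + (0) + (1) + (-1)

X[0] = -3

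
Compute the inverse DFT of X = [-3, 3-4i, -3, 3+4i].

x[n] = (1/4) Σ(k=0 to 3) X[k] · e^(2πikn/4)

Computing each x[n]:
x[0] = 0
x[1] = 2
x[2] = -3
x[3] = -2

x = [0, 2, -3, -2]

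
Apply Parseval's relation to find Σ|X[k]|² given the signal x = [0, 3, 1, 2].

Parseval: Σ|x[n]|² = (1/N)Σ|X[k]|², so Σ|X[k]|² = N·Σ|x[n]|² = 4·14.0000

Σ|X[k]|² = N·Σ|x[n]|² = 4·14.0000 = 56.0000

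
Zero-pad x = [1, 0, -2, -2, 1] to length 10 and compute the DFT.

Original 5-point DFT: [-2, 4.5451+0.9511i, -1.0451+0.5878i, -1.0451-0.5878i, 4.5451-0.9511i]
Zero-padded 10-point DFT provides frequency interpolation.

DFT_10([x, 0, ...]) = [-2, 0.1910+3.2164i, 4.5451+0.9511i, 1.3090-3.3022i, -1.0451+0.5878i, 2, -1.0451-0.5878i, 1.3090+3.3022i, 4.5451-0.9511i, 0.1910-3.2164i]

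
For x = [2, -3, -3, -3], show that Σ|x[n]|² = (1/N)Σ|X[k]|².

Time domain:
Σ|x[n]|² = |2|² + |-3|² + |-3|² + |-3|² = 31.0000

Frequency domain:
(1/4)Σ|X[k]|² = (1/4)(|-7|² + |5|² + |5|² + |5|²) = (1/4)·124.0000 = 31.0000

Both sides agree, confirming Parseval's theorem.

Σ|x[n]|² = (1/N)Σ|X[k]|² = 31.0000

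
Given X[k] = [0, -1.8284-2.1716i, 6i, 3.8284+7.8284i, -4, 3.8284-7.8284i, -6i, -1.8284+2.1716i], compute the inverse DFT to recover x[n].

x[n] = (1/8) Σ(k=0 to 7) X[k] · e^(2πikn/8)

Computing each x[n]:
x[0] = 0
x[1] = -3
x[2] = 2
x[3] = 2
x[4] = -1
x[5] = 1
x[6] = -3
x[7] = 2

x = [0, -3, 2, 2, -1, 1, -3, 2]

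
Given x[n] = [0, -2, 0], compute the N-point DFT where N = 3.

X[k] = Σ(n=0 to 2) x[n] · ω_3^(nk)
where ω_3 = e^(-2πi/3)

Computing each X[k]:
X[0] = -2
X[1] = 1.0000+1.7321i
X[2] = 1.0000-1.7321i

X = [-2, 1.0000+1.7321i, 1.0000-1.7321i]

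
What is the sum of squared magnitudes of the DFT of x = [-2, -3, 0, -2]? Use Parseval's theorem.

Parseval: Σ|x[n]|² = (1/N)Σ|X[k]|², so Σ|X[k]|² = N·Σ|x[n]|² = 4·17.0000

Σ|X[k]|² = N·Σ|x[n]|² = 4·17.0000 = 68.0000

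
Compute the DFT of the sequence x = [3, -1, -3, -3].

X[k] = Σ(n=0 to 3) x[n] · ω_4^(nk)
where ω_4 = e^(-2πi/4)

Computing each X[k]:
X[0] = -4
X[1] = 6-2i
X[2] = 4
X[3] = 6+2i

X = [-4, 6-2i, 4, 6+2i]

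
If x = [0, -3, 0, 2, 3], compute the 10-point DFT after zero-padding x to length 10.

Original 5-point DFT: [2, -1.6180+6.8819i, 0.6180+1.6246i, 0.6180-1.6246i, -1.6180-6.8819i]
Zero-padded 10-point DFT provides frequency interpolation.

DFT_10([x, 0, ...]) = [2, -5.4721-1.9021i, -1.6180+6.8819i, 3.4721+1.1756i, 0.6180+1.6246i, 4, 0.6180-1.6246i, 3.4721-1.1756i, -1.6180-6.8819i, -5.4721+1.9021i]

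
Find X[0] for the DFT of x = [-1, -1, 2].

X[0] = Σ(n=0 to 2) x[n] · ω_3^0 = Σ x[n]
= (-1) + (-1) + (2)

X[0] = 0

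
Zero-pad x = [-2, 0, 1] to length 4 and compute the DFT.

Original 3-point DFT: [-1, -2.5000+0.8660i, -2.5000-0.8660i]
Zero-padded 4-point DFT provides frequency interpolation.

DFT_4([x, 0, ...]) = [-1, -3, -1, -3]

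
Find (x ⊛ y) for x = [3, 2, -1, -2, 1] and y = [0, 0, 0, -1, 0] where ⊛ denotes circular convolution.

(x ⊛ y)[n] = Σ(m=0 to 4) x[m] · y[(n-m) mod 5]

Computing each output sample:
(x ⊛ y)[0] = 1
(x ⊛ y)[1] = 2
(x ⊛ y)[2] = -1
(x ⊛ y)[3] = -3
(x ⊛ y)[4] = -2

x ⊛ y = [1, 2, -1, -3, -2]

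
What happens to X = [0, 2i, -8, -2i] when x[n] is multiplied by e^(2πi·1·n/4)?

Modulation property: DFT(ω_4^(-1n)·x[n]) = X[(k-1) mod 4], so circularly shift X by 1 positions.

X[k-1] = [-2i, 0, 2i, -8]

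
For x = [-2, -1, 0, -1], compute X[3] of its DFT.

X[3] = Σ(n=0 to 3) x[n] · ω_4^(3n) where ω_4 = e^(-2πi/4)
= (-2)·ω_4^0 + (-1)·ω_4^3 + (0)·ω_4^6 + (-1)·ω_4^9

X[3] = -2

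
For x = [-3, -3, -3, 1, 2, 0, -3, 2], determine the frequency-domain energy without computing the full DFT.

Parseval: Σ|x[n]|² = (1/N)Σ|X[k]|², so Σ|X[k]|² = N·Σ|x[n]|² = 8·45.0000

Σ|X[k]|² = N·Σ|x[n]|² = 8·45.0000 = 360.0000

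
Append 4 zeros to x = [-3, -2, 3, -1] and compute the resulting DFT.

Original 4-point DFT: [-3, -6+1i, 3, -6-1i]
Zero-padded 8-point DFT provides frequency interpolation.

DFT_8([x, 0, ...]) = [-3, -3.7071-0.8787i, -6+1i, -2.2929+5.1213i, 3, -2.2929-5.1213i, -6-1i, -3.7071+0.8787i]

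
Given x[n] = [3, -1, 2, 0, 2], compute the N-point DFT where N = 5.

X[k] = Σ(n=0 to 4) x[n] · ω_5^(nk)
where ω_5 = e^(-2πi/5)

Computing each X[k]:
X[0] = 6
X[1] = 1.6910+1.6776i
X[2] = 2.8090+3.6655i
X[3] = 2.8090-3.6655i
X[4] = 1.6910-1.6776i

X = [6, 1.6910+1.6776i, 2.8090+3.6655i, 2.8090-3.6655i, 1.6910-1.6776i]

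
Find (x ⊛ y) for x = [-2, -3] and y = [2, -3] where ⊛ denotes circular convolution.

(x ⊛ y)[n] = Σ(m=0 to 1) x[m] · y[(n-m) mod 2]

Computing each output sample:
(x ⊛ y)[0] = 5
(x ⊛ y)[1] = 0

x ⊛ y = [5, 0]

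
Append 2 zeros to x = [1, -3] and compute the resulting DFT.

Original 2-point DFT: [-2, 4]
Zero-padded 4-point DFT provides frequency interpolation.

DFT_4([x, 0, ...]) = [-2, 1+3i, 4, 1-3i]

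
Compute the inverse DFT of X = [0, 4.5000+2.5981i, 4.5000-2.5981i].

x[n] = (1/3) Σ(k=0 to 2) X[k] · e^(2πikn/3)

Computing each x[n]:
x[0] = 3
x[1] = -3
x[2] = 0

x = [3, -3, 0]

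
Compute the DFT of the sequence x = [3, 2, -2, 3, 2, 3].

X[k] = Σ(n=0 to 5) x[n] · ω_6^(nk)
where ω_6 = e^(-2πi/6)

Computing each X[k]:
X[0] = 11
X[1] = 2.5000+4.3301i
X[2] = 3.5000-2.5981i
X[3] = -5
X[4] = 3.5000+2.5981i
X[5] = 2.5000-4.3301i

X = [11, 2.5000+4.3301i, 3.5000-2.5981i, -5, 3.5000+2.5981i, 2.5000-4.3301i]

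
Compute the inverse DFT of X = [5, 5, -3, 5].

x[n] = (1/4) Σ(k=0 to 3) X[k] · e^(2πikn/4)

Computing each x[n]:
x[0] = 3
x[1] = 2
x[2] = -2
x[3] = 2

x = [3, 2, -2, 2]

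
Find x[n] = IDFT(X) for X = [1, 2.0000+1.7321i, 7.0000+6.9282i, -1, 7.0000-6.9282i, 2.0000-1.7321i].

x[n] = (1/6) Σ(k=0 to 5) X[k] · e^(2πikn/6)

Computing each x[n]:
x[0] = 3
x[1] = -3
x[2] = 0
x[3] = 2
x[4] = -3
x[5] = 2

x = [3, -3, 0, 2, -3, 2]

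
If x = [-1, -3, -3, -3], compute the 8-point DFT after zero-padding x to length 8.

Original 4-point DFT: [-10, 2, 2, 2]
Zero-padded 8-point DFT provides frequency interpolation.

DFT_8([x, 0, ...]) = [-10, -1.0000+7.2426i, 2, -1.0000+1.2426i, 2, -1.0000-1.2426i, 2, -1.0000-7.2426i]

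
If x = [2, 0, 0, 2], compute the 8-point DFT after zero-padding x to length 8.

Original 4-point DFT: [4, 2+2i, 0, 2-2i]
Zero-padded 8-point DFT provides frequency interpolation.

DFT_8([x, 0, ...]) = [4, 0.5858-1.4142i, 2+2i, 3.4142-1.4142i, 0, 3.4142+1.4142i, 2-2i, 0.5858+1.4142i]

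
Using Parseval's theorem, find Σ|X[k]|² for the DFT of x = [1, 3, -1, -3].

Parseval: Σ|x[n]|² = (1/N)Σ|X[k]|², so Σ|X[k]|² = N·Σ|x[n]|² = 4·20.0000

Σ|X[k]|² = N·Σ|x[n]|² = 4·20.0000 = 80.0000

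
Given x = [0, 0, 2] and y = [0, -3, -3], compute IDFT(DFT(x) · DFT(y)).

(x ⊛ y)[n] = Σ(m=0 to 2) x[m] · y[(n-m) mod 3]

Computing each output sample:
(x ⊛ y)[0] = -6
(x ⊛ y)[1] = -6
(x ⊛ y)[2] = 0

x ⊛ y = [-6, -6, 0]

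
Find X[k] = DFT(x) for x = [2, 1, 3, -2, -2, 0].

X[k] = Σ(n=0 to 5) x[n] · ω_6^(nk)
where ω_6 = e^(-2πi/6)

Computing each X[k]:
X[0] = 2
X[1] = 4.0000-5.1962i
X[2] = -1.0000+3.4641i
X[3] = 4
X[4] = -1.0000-3.4641i
X[5] = 4.0000+5.1962i

X = [2, 4.0000-5.1962i, -1.0000+3.4641i, 4, -1.0000-3.4641i, 4.0000+5.1962i]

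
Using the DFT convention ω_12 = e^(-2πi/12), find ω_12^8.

ω_12^8 = e^(-2πi·8/12)
= cos(-2π·8/12) + i·sin(-2π·8/12)
= cos(-16π/12) + i·sin(-16π/12)

ω_12^8 = cos(-16π/12) + i·sin(-16π/12) = -0.5000+0.8660i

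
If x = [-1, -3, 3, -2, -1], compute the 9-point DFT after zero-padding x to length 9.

Original 5-point DFT: [-4, -3.0451-1.0368i, 2.5451+5.9309i, 2.5451-5.9309i, -3.0451+1.0368i]
Zero-padded 9-point DFT provides frequency interpolation.

DFT_9([x, 0, ...]) = [-4, -0.8375+1.0480i, -4.1061-0.4465i, -2.5000+6.0622i, 4.9436+3.7017i, 4.9436-3.7017i, -2.5000-6.0622i, -4.1061+0.4465i, -0.8375-1.0480i]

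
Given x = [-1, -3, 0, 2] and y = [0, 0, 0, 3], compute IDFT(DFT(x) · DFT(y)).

(x ⊛ y)[n] = Σ(m=0 to 3) x[m] · y[(n-m) mod 4]

Computing each output sample:
(x ⊛ y)[0] = -9
(x ⊛ y)[1] = 0
(x ⊛ y)[2] = 6
(x ⊛ y)[3] = -3

x ⊛ y = [-9, 0, 6, -3]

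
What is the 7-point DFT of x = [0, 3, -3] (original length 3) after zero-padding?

Original 3-point DFT: [0, -5.1962i, 5.1962i]
Zero-padded 7-point DFT provides frequency interpolation.

DFT_7([x, 0, ...]) = [0, 2.5380+0.5793i, 2.0353-4.2264i, -4.5734-3.6471i, -4.5734+3.6471i, 2.0353+4.2264i, 2.5380-0.5793i]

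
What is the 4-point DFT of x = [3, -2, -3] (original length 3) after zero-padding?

Original 3-point DFT: [-2, 5.5000-0.8660i, 5.5000+0.8660i]
Zero-padded 4-point DFT provides frequency interpolation.

DFT_4([x, 0, ...]) = [-2, 6+2i, 2, 6-2i]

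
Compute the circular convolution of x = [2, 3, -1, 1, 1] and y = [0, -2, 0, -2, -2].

(x ⊛ y)[n] = Σ(m=0 to 4) x[m] · y[(n-m) mod 5]

Computing each output sample:
(x ⊛ y)[0] = -6
(x ⊛ y)[1] = -4
(x ⊛ y)[2] = -10
(x ⊛ y)[3] = -4
(x ⊛ y)[4] = -12

x ⊛ y = [-6, -4, -10, -4, -12]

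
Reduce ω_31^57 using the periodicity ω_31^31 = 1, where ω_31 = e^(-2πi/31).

Since ω_31^31 = 1, powers reduce modulo 31.
57 mod 31 = 26
So ω_31^57 = ω_31^26 = e^(-2πi·26/31)

ω_31^57 = ω_31^26 = 0.5290+0.8486i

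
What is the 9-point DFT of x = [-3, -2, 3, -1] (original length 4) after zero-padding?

Original 4-point DFT: [-3, -6+1i, 3, -6-1i]
Zero-padded 9-point DFT provides frequency interpolation.

DFT_9([x, 0, ...]) = [-3, -3.5111-0.8028i, -5.6664+0.0775i, -4.5000+4.3301i, 1.6775+3.4784i, 1.6775-3.4784i, -4.5000-4.3301i, -5.6664-0.0775i, -3.5111+0.8028i]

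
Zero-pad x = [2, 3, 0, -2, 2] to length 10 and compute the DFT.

Original 5-point DFT: [5, 5.1631-2.1266i, -2.6631+1.3143i, -2.6631-1.3143i, 5.1631+2.1266i]
Zero-padded 10-point DFT provides frequency interpolation.

DFT_10([x, 0, ...]) = [5, 3.4271-1.0368i, 5.1631-2.1266i, 0.0729-5.9309i, -2.6631+1.3143i, 3, -2.6631-1.3143i, 0.0729+5.9309i, 5.1631+2.1266i, 3.4271+1.0368i]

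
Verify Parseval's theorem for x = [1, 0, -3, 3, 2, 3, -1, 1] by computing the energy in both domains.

Time domain:
Σ|x[n]|² = |1|² + |0|² + |-3|² + |3|² + |2|² + |3|² + |-1|² + |1|² = 34.0000

Frequency domain:
(1/8)Σ|X[k]|² = (1/8)(|6|² + |-4.5355+2.7071i|² + |7+1i|² + |2.5355-1.2929i|² + |-8|² + |2.5355+1.2929i|² + |7-1i|² + |-4.5355-2.7071i|²) = (1/8)·272.0000 = 34.0000

Both sides agree, confirming Parseval's theorem.

Σ|x[n]|² = (1/N)Σ|X[k]|² = 34.0000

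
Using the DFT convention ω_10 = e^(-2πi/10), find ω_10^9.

ω_10^9 = e^(-2πi·9/10)
= cos(-2π·9/10) + i·sin(-2π·9/10)
= cos(-18π/10) + i·sin(-18π/10)

ω_10^9 = cos(-18π/10) + i·sin(-18π/10) = 0.8090+0.5878i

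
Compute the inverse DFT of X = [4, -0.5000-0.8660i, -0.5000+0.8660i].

x[n] = (1/3) Σ(k=0 to 2) X[k] · e^(2πikn/3)

Computing each x[n]:
x[0] = 1
x[1] = 2
x[2] = 1

x = [1, 2, 1]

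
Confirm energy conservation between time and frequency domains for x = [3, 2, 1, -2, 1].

Time domain:
Σ|x[n]|² = |3|² + |2|² + |1|² + |-2|² + |1|² = 19.0000

Frequency domain:
(1/5)Σ|X[k]|² = (1/5)(|5|² + |4.7361-2.7144i|² + |0.2639+2.2654i|² + |0.2639-2.2654i|² + |4.7361+2.7144i|²) = (1/5)·95.0000 = 19.0000

Both sides agree, confirming Parseval's theorem.

Σ|x[n]|² = (1/N)Σ|X[k]|² = 19.0000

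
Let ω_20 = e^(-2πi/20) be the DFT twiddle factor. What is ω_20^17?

ω_20^17 = e^(-2πi·17/20)
= cos(-2π·17/20) + i·sin(-2π·17/20)
= cos(-34π/20) + i·sin(-34π/20)

ω_20^17 = cos(-34π/20) + i·sin(-34π/20) = 0.5878+0.8090i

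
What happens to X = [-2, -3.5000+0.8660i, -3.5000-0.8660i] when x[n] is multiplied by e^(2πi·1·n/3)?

Modulation property: DFT(ω_3^(-1n)·x[n]) = X[(k-1) mod 3], so circularly shift X by 1 positions.

X[k-1] = [-3.5000-0.8660i, -2, -3.5000+0.8660i]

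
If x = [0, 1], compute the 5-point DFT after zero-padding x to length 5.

Original 2-point DFT: [1, -1]
Zero-padded 5-point DFT provides frequency interpolation.

DFT_5([x, 0, ...]) = [1, 0.3090-0.9511i, -0.8090-0.5878i, -0.8090+0.5878i, 0.3090+0.9511i]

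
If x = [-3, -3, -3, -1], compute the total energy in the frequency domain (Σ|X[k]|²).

Parseval: Σ|x[n]|² = (1/N)Σ|X[k]|², so Σ|X[k]|² = N·Σ|x[n]|² = 4·28.0000

Σ|X[k]|² = N·Σ|x[n]|² = 4·28.0000 = 112.0000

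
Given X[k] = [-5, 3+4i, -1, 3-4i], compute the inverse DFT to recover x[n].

x[n] = (1/4) Σ(k=0 to 3) X[k] · e^(2πikn/4)

Computing each x[n]:
x[0] = 0
x[1] = -3
x[2] = -3
x[3] = 1

x = [0, -3, -3, 1]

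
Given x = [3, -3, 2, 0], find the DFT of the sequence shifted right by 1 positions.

Time shift by 1: X_shifted[k] = ω_4^(1k) · X[k]
Shifted x = [0, 3, -3, 2]

DFT(x[n-1]) = [2, 3-1i, -8, 3+1i]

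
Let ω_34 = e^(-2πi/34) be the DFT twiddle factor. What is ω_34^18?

ω_34^18 = e^(-2πi·18/34)
= cos(-2π·18/34) + i·sin(-2π·18/34)
= cos(-36π/34) + i·sin(-36π/34)

ω_34^18 = cos(-36π/34) + i·sin(-36π/34) = -0.9830+0.1837i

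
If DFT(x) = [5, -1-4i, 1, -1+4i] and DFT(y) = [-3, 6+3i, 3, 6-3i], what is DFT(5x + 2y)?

By linearity: DFT(5x + 2y) = 5·DFT(x) + 2·DFT(y)
= 5·[5, -1-4i, 1, -1+4i] + 2·[-3, 6+3i, 3, 6-3i]

Computing element-wise:
Z[0] = 5·(5) + 2·(-3) = 19
Z[1] = 5·(-1-4i) + 2·(6+3i) = 7-14i
Z[2] = 5·(1) + 2·(3) = 11
Z[3] = 5·(-1+4i) + 2·(6-3i) = 7+14i

DFT(5x + 2y) = 5·X + 2·Y = [19, 7-14i, 11, 7+14i]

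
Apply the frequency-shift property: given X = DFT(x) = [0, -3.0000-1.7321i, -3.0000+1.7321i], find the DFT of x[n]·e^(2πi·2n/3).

Modulation property: DFT(ω_3^(-2n)·x[n]) = X[(k-2) mod 3], so circularly shift X by 2 positions.

X[k-2] = [-3.0000-1.7321i, -3.0000+1.7321i, 0]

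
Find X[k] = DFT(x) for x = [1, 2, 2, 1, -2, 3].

X[k] = Σ(n=0 to 5) x[n] · ω_6^(nk)
where ω_6 = e^(-2πi/6)

Computing each X[k]:
X[0] = 7
X[1] = 2.5000-2.5981i
X[2] = -0.5000+4.3301i
X[3] = -5
X[4] = -0.5000-4.3301i
X[5] = 2.5000+2.5981i

X = [7, 2.5000-2.5981i, -0.5000+4.3301i, -5, -0.5000-4.3301i, 2.5000+2.5981i]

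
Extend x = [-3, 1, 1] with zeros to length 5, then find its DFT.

Original 3-point DFT: [-1, -4, -4]
Zero-padded 5-point DFT provides frequency interpolation.

DFT_5([x, 0, ...]) = [-1, -3.5000-1.5388i, -3.5000+0.3633i, -3.5000-0.3633i, -3.5000+1.5388i]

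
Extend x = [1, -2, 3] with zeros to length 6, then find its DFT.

Original 3-point DFT: [2, 0.5000+4.3301i, 0.5000-4.3301i]
Zero-padded 6-point DFT provides frequency interpolation.

DFT_6([x, 0, ...]) = [2, -1.5000-0.8660i, 0.5000+4.3301i, 6, 0.5000-4.3301i, -1.5000+0.8660i]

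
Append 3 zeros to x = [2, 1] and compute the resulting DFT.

Original 2-point DFT: [3, 1]
Zero-padded 5-point DFT provides frequency interpolation.

DFT_5([x, 0, ...]) = [3, 2.3090-0.9511i, 1.1910-0.5878i, 1.1910+0.5878i, 2.3090+0.9511i]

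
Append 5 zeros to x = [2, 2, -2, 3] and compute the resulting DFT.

Original 4-point DFT: [5, 4+1i, -5, 4-1i]
Zero-padded 9-point DFT provides frequency interpolation.

DFT_9([x, 0, ...]) = [5, 1.6848-1.9140i, 2.7267+1.3125i, 5.0000-3.4641i, -2.9115-4.5677i, -2.9115+4.5677i, 5.0000+3.4641i, 2.7267-1.3125i, 1.6848+1.9140i]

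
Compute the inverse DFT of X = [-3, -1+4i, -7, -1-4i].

x[n] = (1/4) Σ(k=0 to 3) X[k] · e^(2πikn/4)

Computing each x[n]:
x[0] = -3
x[1] = -1
x[2] = -2
x[3] = 3

x = [-3, -1, -2, 3]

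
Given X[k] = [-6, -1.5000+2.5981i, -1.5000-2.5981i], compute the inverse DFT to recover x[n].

x[n] = (1/3) Σ(k=0 to 2) X[k] · e^(2πikn/3)

Computing each x[n]:
x[0] = -3
x[1] = -3
x[2] = 0

x = [-3, -3, 0]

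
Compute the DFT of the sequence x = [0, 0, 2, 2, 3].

X[k] = Σ(n=0 to 4) x[n] · ω_5^(nk)
where ω_5 = e^(-2πi/5)

Computing each X[k]:
X[0] = 7
X[1] = -2.3090+2.8532i
X[2] = -1.1910+1.7634i
X[3] = -1.1910-1.7634i
X[4] = -2.3090-2.8532i

X = [7, -2.3090+2.8532i, -1.1910+1.7634i, -1.1910-1.7634i, -2.3090-2.8532i]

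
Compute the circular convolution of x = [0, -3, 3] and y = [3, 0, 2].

(x ⊛ y)[n] = Σ(m=0 to 2) x[m] · y[(n-m) mod 3]

Computing each output sample:
(x ⊛ y)[0] = -6
(x ⊛ y)[1] = -3
(x ⊛ y)[2] = 9

x ⊛ y = [-6, -3, 9]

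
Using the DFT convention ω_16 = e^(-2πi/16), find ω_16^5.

ω_16^5 = e^(-2πi·5/16)
= cos(-2π·5/16) + i·sin(-2π·5/16)
= cos(-10π/16) + i·sin(-10π/16)

ω_16^5 = cos(-10π/16) + i·sin(-10π/16) = -0.3827-0.9239i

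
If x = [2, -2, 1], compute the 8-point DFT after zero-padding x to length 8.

Original 3-point DFT: [1, 2.5000+2.5981i, 2.5000-2.5981i]
Zero-padded 8-point DFT provides frequency interpolation.

DFT_8([x, 0, ...]) = [1, 0.5858+0.4142i, 1+2i, 3.4142+2.4142i, 5, 3.4142-2.4142i, 1-2i, 0.5858-0.4142i]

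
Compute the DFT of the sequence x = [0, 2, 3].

X[k] = Σ(n=0 to 2) x[n] · ω_3^(nk)
where ω_3 = e^(-2πi/3)

Computing each X[k]:
X[0] = 5
X[1] = -2.5000+0.8660i
X[2] = -2.5000-0.8660i

X = [5, -2.5000+0.8660i, -2.5000-0.8660i]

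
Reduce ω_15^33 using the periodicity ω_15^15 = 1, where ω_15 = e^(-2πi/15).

Since ω_15^15 = 1, powers reduce modulo 15.
33 mod 15 = 3
So ω_15^33 = ω_15^3 = e^(-2πi·3/15)

ω_15^33 = ω_15^3 = 0.3090-0.9511i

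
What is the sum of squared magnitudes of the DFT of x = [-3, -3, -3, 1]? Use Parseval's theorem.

Parseval: Σ|x[n]|² = (1/N)Σ|X[k]|², so Σ|X[k]|² = N·Σ|x[n]|² = 4·28.0000

Σ|X[k]|² = N·Σ|x[n]|² = 4·28.0000 = 112.0000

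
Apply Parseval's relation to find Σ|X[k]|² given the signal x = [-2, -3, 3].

Parseval: Σ|x[n]|² = (1/N)Σ|X[k]|², so Σ|X[k]|² = N·Σ|x[n]|² = 3·22.0000

Σ|X[k]|² = N·Σ|x[n]|² = 3·22.0000 = 66.0000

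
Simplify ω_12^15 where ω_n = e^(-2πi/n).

Since ω_12^12 = 1, powers reduce modulo 12.
15 mod 12 = 3
So ω_12^15 = ω_12^3 = e^(-2πi·3/12)

ω_12^15 = ω_12^3 = -1i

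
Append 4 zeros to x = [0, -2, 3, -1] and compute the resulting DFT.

Original 4-point DFT: [0, -3+1i, 6, -3-1i]
Zero-padded 8-point DFT provides frequency interpolation.

DFT_8([x, 0, ...]) = [0, -0.7071-0.8787i, -3+1i, 0.7071+5.1213i, 6, 0.7071-5.1213i, -3-1i, -0.7071+0.8787i]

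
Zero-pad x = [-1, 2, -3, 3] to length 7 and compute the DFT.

Original 4-point DFT: [1, 2+1i, -9, 2-1i]
Zero-padded 7-point DFT provides frequency interpolation.

DFT_7([x, 0, ...]) = [1, -1.7884+0.0595i, 3.1283-0.9060i, -5.3400-6.1380i, -5.3400+6.1380i, 3.1283+0.9060i, -1.7884-0.0595i]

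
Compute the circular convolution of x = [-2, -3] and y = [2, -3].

(x ⊛ y)[n] = Σ(m=0 to 1) x[m] · y[(n-m) mod 2]

Computing each output sample:
(x ⊛ y)[0] = 5
(x ⊛ y)[1] = 0

x ⊛ y = [5, 0]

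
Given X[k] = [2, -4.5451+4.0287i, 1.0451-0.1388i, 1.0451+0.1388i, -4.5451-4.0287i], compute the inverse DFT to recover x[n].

x[n] = (1/5) Σ(k=0 to 4) X[k] · e^(2πikn/5)

Computing each x[n]:
x[0] = -1
x[1] = -2
x[2] = 1
x[3] = 3
x[4] = 1

x = [-1, -2, 1, 3, 1]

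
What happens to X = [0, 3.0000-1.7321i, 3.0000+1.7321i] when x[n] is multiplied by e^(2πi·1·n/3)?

Modulation property: DFT(ω_3^(-1n)·x[n]) = X[(k-1) mod 3], so circularly shift X by 1 positions.

X[k-1] = [3.0000+1.7321i, 0, 3.0000-1.7321i]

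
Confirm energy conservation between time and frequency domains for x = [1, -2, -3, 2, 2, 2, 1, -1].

Time domain:
Σ|x[n]|² = |1|² + |-2|² + |-3|² + |2|² + |2|² + |2|² + |1|² + |-1|² = 28.0000

Frequency domain:
(1/8)Σ|X[k]|² = (1/8)(|2|² + |-5.9497+4.7071i|² + |5+1i|² + |3.9497-3.2929i|² + |0|² + |3.9497+3.2929i|² + |5-1i|² + |-5.9497-4.7071i|²) = (1/8)·224.0000 = 28.0000

Both sides agree, confirming Parseval's theorem.

Σ|x[n]|² = (1/N)Σ|X[k]|² = 28.0000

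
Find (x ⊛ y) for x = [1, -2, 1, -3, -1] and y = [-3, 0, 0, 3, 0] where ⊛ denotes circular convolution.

(x ⊛ y)[n] = Σ(m=0 to 4) x[m] · y[(n-m) mod 5]

Computing each output sample:
(x ⊛ y)[0] = 0
(x ⊛ y)[1] = -3
(x ⊛ y)[2] = -6
(x ⊛ y)[3] = 12
(x ⊛ y)[4] = -3

x ⊛ y = [0, -3, -6, 12, -3]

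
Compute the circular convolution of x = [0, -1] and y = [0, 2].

(x ⊛ y)[n] = Σ(m=0 to 1) x[m] · y[(n-m) mod 2]

Computing each output sample:
(x ⊛ y)[0] = -2
(x ⊛ y)[1] = 0

x ⊛ y = [-2, 0]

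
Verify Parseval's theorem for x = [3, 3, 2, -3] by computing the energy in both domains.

Time domain:
Σ|x[n]|² = |3|² + |3|² + |2|² + |-3|² = 31.0000

Frequency domain:
(1/4)Σ|X[k]|² = (1/4)(|5|² + |1-6i|² + |5|² + |1+6i|²) = (1/4)·124.0000 = 31.0000

Both sides agree, confirming Parseval's theorem.

Σ|x[n]|² = (1/N)Σ|X[k]|² = 31.0000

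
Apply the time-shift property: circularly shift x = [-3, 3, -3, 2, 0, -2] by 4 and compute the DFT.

Time shift by 4: X_shifted[k] = ω_6^(4k) · X[k]
Shifted x = [-3, 2, 0, -2, -3, 3]

DFT(x[n-4]) = [-3, 3.0000-1.7321i, -6.0000+3.4641i, -9, -6.0000-3.4641i, 3.0000+1.7321i]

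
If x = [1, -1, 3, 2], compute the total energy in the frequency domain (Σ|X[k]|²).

Parseval: Σ|x[n]|² = (1/N)Σ|X[k]|², so Σ|X[k]|² = N·Σ|x[n]|² = 4·15.0000

Σ|X[k]|² = N·Σ|x[n]|² = 4·15.0000 = 60.0000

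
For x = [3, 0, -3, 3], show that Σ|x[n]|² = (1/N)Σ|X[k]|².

Time domain:
Σ|x[n]|² = |3|² + |0|² + |-3|² + |3|² = 27.0000

Frequency domain:
(1/4)Σ|X[k]|² = (1/4)(|3|² + |6+3i|² + |-3|² + |6-3i|²) = (1/4)·108.0000 = 27.0000

Both sides agree, confirming Parseval's theorem.

Σ|x[n]|² = (1/N)Σ|X[k]|² = 27.0000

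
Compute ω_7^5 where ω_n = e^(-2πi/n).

ω_7^5 = e^(-2πi·5/7)
= cos(-2π·5/7) + i·sin(-2π·5/7)
= cos(-10π/7) + i·sin(-10π/7)

ω_7^5 = cos(-10π/7) + i·sin(-10π/7) = -0.2225+0.9749i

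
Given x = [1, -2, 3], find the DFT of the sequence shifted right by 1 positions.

Time shift by 1: X_shifted[k] = ω_3^(1k) · X[k]
Shifted x = [3, 1, -2]

DFT(x[n-1]) = [2, 3.5000-2.5981i, 3.5000+2.5981i]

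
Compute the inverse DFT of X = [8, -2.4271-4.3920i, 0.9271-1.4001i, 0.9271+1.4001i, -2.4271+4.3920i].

x[n] = (1/5) Σ(k=0 to 4) X[k] · e^(2πikn/5)

Computing each x[n]:
x[0] = 1
x[1] = 3
x[2] = 3
x[3] = 2
x[4] = -1

x = [1, 3, 3, 2, -1]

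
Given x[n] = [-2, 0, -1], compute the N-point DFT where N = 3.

X[k] = Σ(n=0 to 2) x[n] · ω_3^(nk)
where ω_3 = e^(-2πi/3)

Computing each X[k]:
X[0] = -3
X[1] = -1.5000-0.8660i
X[2] = -1.5000+0.8660i

X = [-3, -1.5000-0.8660i, -1.5000+0.8660i]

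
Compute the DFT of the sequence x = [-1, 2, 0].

X[k] = Σ(n=0 to 2) x[n] · ω_3^(nk)
where ω_3 = e^(-2πi/3)

Computing each X[k]:
X[0] = 1
X[1] = -2.0000-1.7321i
X[2] = -2.0000+1.7321i

X = [1, -2.0000-1.7321i, -2.0000+1.7321i]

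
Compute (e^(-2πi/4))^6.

Since ω_4^4 = 1, powers reduce modulo 4.
6 mod 4 = 2
So ω_4^6 = ω_4^2 = e^(-2πi·2/4)

ω_4^6 = ω_4^2 = -1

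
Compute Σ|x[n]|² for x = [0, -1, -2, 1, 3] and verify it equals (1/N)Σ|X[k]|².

Time domain:
Σ|x[n]|² = |0|² + |-1|² + |-2|² + |1|² + |3|² = 15.0000

Frequency domain:
(1/5)Σ|X[k]|² = (1/5)(|1|² + |1.4271+5.5676i|² + |-1.9271-0.5020i|² + |-1.9271+0.5020i|² + |1.4271-5.5676i|²) = (1/5)·75.0000 = 15.0000

Both sides agree, confirming Parseval's theorem.

Σ|x[n]|² = (1/N)Σ|X[k]|² = 15.0000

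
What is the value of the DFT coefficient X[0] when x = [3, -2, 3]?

X[0] = Σ(n=0 to 2) x[n] · ω_3^0 = Σ x[n]
= (3) + (-2) + (3)

X[0] = 4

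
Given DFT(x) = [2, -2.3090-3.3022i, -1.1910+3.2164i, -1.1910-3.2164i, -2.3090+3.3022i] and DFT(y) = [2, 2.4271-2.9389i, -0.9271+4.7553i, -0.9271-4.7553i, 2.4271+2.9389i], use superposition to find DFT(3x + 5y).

By linearity: DFT(3x + 5y) = 3·DFT(x) + 5·DFT(y)
= 3·[2, -2.3090-3.3022i, -1.1910+3.2164i, -1.1910-3.2164i, -2.3090+3.3022i] + 5·[2, 2.4271-2.9389i, -0.9271+4.7553i, -0.9271-4.7553i, 2.4271+2.9389i]

Computing element-wise:
Z[0] = 3·(2) + 5·(2) = 16
Z[1] = 3·(-2.3090-3.3022i) + 5·(2.4271-2.9389i) = 5.2085-24.6011i
Z[2] = 3·(-1.1910+3.2164i) + 5·(-0.9271+4.7553i) = -8.2085+33.4257i
Z[3] = 3·(-1.1910-3.2164i) + 5·(-0.9271-4.7553i) = -8.2085-33.4257i
Z[4] = 3·(-2.3090+3.3022i) + 5·(2.4271+2.9389i) = 5.2085+24.6011i

DFT(3x + 5y) = 3·X + 5·Y = [16, 5.2085-24.6011i, -8.2085+33.4257i, -8.2085-33.4257i, 5.2085+24.6011i]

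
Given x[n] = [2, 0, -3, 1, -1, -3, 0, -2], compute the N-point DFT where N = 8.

X[k] = Σ(n=0 to 7) x[n] · ω_8^(nk)
where ω_8 = e^(-2πi/8)

Computing each X[k]:
X[0] = -6
X[1] = 3.0000-1.2426i
X[2] = 4+2i
X[3] = 3.0000-7.2426i
X[4] = 2
X[5] = 3.0000+7.2426i
X[6] = 4-2i
X[7] = 3.0000+1.2426i

X = [-6, 3.0000-1.2426i, 4+2i, 3.0000-7.2426i, 2, 3.0000+7.2426i, 4-2i, 3.0000+1.2426i]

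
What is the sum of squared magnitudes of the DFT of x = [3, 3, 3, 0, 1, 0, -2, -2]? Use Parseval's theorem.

Parseval: Σ|x[n]|² = (1/N)Σ|X[k]|², so Σ|X[k]|² = N·Σ|x[n]|² = 8·36.0000

Σ|X[k]|² = N·Σ|x[n]|² = 8·36.0000 = 288.0000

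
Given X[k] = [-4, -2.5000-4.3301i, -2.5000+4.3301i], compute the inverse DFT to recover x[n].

x[n] = (1/3) Σ(k=0 to 2) X[k] · e^(2πikn/3)

Computing each x[n]:
x[0] = -3
x[1] = 2
x[2] = -3

x = [-3, 2, -3]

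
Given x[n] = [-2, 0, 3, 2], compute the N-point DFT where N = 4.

X[k] = Σ(n=0 to 3) x[n] · ω_4^(nk)
where ω_4 = e^(-2πi/4)

Computing each X[k]:
X[0] = 3
X[1] = -5+2i
X[2] = -1
X[3] = -5-2i

X = [3, -5+2i, -1, -5-2i]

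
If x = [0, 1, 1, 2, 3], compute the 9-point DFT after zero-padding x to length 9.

Original 5-point DFT: [7, -1.1910+2.4899i, -2.3090+0.2245i, -2.3090-0.2245i, -1.1910-2.4899i]
Zero-padded 9-point DFT provides frequency interpolation.

DFT_9([x, 0, ...]) = [7, -2.8794-4.3857i, 0.5321+2.3336i, -0.5000-2.5981i, -0.6527+1.5231i, -0.6527-1.5231i, -0.5000+2.5981i, 0.5321-2.3336i, -2.8794+4.3857i]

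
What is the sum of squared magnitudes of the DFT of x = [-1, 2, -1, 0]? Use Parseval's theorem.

Parseval: Σ|x[n]|² = (1/N)Σ|X[k]|², so Σ|X[k]|² = N·Σ|x[n]|² = 4·6.0000

Σ|X[k]|² = N·Σ|x[n]|² = 4·6.0000 = 24.0000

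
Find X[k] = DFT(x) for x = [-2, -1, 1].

X[k] = Σ(n=0 to 2) x[n] · ω_3^(nk)
where ω_3 = e^(-2πi/3)

Computing each X[k]:
X[0] = -2
X[1] = -2.0000+1.7321i
X[2] = -2.0000-1.7321i

X = [-2, -2.0000+1.7321i, -2.0000-1.7321i]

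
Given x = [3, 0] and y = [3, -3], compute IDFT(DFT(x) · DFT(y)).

(x ⊛ y)[n] = Σ(m=0 to 1) x[m] · y[(n-m) mod 2]

Computing each output sample:
(x ⊛ y)[0] = 9
(x ⊛ y)[1] = -9

x ⊛ y = [9, -9]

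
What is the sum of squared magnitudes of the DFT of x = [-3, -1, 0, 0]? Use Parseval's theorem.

Parseval: Σ|x[n]|² = (1/N)Σ|X[k]|², so Σ|X[k]|² = N·Σ|x[n]|² = 4·10.0000

Σ|X[k]|² = N·Σ|x[n]|² = 4·10.0000 = 40.0000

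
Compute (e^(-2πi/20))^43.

Since ω_20^20 = 1, powers reduce modulo 20.
43 mod 20 = 3
So ω_20^43 = ω_20^3 = e^(-2πi·3/20)

ω_20^43 = ω_20^3 = 0.5878-0.8090i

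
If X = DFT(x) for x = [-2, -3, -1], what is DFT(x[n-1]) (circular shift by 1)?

Time shift by 1: X_shifted[k] = ω_3^(1k) · X[k]
Shifted x = [-1, -2, -3]

DFT(x[n-1]) = [-6, 1.5000-0.8660i, 1.5000+0.8660i]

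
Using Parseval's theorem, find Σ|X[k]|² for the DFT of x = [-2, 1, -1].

Parseval: Σ|x[n]|² = (1/N)Σ|X[k]|², so Σ|X[k]|² = N·Σ|x[n]|² = 3·6.0000

Σ|X[k]|² = N·Σ|x[n]|² = 3·6.0000 = 18.0000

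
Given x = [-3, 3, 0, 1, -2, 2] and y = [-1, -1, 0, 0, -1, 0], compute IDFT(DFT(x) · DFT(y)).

(x ⊛ y)[n] = Σ(m=0 to 5) x[m] · y[(n-m) mod 6]

Computing each output sample:
(x ⊛ y)[0] = 1
(x ⊛ y)[1] = -1
(x ⊛ y)[2] = -1
(x ⊛ y)[3] = -3
(x ⊛ y)[4] = 4
(x ⊛ y)[5] = -3

x ⊛ y = [1, -1, -1, -3, 4, -3]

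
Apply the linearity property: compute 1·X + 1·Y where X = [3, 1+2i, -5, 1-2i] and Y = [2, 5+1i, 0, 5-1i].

By linearity: DFT(1x + 1y) = 1·DFT(x) + 1·DFT(y)
= 1·[3, 1+2i, -5, 1-2i] + 1·[2, 5+1i, 0, 5-1i]

Computing element-wise:
Z[0] = 1·(3) + 1·(2) = 5
Z[1] = 1·(1+2i) + 1·(5+1i) = 6+3i
Z[2] = 1·(-5) + 1·(0) = -5
Z[3] = 1·(1-2i) + 1·(5-1i) = 6-3i

DFT(1x + 1y) = 1·X + 1·Y = [5, 6+3i, -5, 6-3i]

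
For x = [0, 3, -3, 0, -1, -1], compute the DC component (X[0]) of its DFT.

X[0] = Σ(n=0 to 5) x[n] · ω_6^0 = Σ x[n]
= (0) + (3) + (-3) + (0) + (-1) + (-1)

X[0] = -2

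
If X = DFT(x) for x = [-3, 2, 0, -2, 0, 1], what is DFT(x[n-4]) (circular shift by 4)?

Time shift by 4: X_shifted[k] = ω_6^(4k) · X[k]
Shifted x = [0, -2, 0, 1, -3, 2]

DFT(x[n-4]) = [-2, 0.5000+0.8660i, 2.5000+6.0622i, -4, 2.5000-6.0622i, 0.5000-0.8660i]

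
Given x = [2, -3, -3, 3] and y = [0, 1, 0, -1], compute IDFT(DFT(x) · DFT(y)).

(x ⊛ y)[n] = Σ(m=0 to 3) x[m] · y[(n-m) mod 4]

Computing each output sample:
(x ⊛ y)[0] = 6
(x ⊛ y)[1] = 5
(x ⊛ y)[2] = -6
(x ⊛ y)[3] = -5

x ⊛ y = [6, 5, -6, -5]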